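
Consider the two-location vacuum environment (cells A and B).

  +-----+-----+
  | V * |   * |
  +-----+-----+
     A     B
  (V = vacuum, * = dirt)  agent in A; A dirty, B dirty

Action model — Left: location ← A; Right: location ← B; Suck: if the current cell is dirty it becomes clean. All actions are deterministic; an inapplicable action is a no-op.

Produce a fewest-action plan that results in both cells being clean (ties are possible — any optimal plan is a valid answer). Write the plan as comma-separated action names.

[1] after Suck: (A; A:clean, B:dirty)
[2] after Right: (B; A:clean, B:dirty)
[3] after Suck: (B; A:clean, B:clean)
min 3: Suck A + move + Suck B

Suck, Right, Suck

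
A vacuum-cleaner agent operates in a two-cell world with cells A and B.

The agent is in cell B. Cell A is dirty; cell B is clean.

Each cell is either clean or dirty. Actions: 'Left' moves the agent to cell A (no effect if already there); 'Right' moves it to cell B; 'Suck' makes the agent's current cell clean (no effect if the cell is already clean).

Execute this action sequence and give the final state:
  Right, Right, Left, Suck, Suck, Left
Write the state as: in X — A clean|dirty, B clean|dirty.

in A — A clean, B clean

step 1/6 (Right): in B — A dirty, B clean
step 2/6 (Right): in B — A dirty, B clean
step 3/6 (Left): in A — A dirty, B clean
step 4/6 (Suck): in A — A clean, B clean
step 5/6 (Suck): in A — A clean, B clean
step 6/6 (Left): in A — A clean, B clean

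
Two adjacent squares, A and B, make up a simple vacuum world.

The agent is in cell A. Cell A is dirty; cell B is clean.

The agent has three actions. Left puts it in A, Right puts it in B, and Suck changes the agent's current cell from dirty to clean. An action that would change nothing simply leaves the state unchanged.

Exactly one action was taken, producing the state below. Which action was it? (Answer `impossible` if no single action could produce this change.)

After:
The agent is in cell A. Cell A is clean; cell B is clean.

try  Left: (A; A:dirty, B:clean)
try Right: (B; A:dirty, B:clean)
try  Suck: (A; A:clean, B:clean)  ← match

Suck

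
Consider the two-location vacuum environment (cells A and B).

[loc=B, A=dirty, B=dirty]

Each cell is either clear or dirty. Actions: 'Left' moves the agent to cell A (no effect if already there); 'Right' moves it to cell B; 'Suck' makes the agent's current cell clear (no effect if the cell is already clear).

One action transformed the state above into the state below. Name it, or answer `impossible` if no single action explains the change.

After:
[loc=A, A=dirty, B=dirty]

Left

try  Left: loc=A A=dirty B=dirty  ← match
try Right: loc=B A=dirty B=dirty
try  Suck: loc=B A=dirty B=clear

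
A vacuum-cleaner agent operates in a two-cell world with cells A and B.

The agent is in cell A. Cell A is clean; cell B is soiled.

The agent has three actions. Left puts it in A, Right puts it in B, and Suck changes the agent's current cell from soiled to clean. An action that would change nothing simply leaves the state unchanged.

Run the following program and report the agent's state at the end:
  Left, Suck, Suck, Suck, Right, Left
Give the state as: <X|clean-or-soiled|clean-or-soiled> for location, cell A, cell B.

<A|clean|soiled>

t=1 Left ⇒ <A|clean|soiled>
t=2 Suck ⇒ <A|clean|soiled>
t=3 Suck ⇒ <A|clean|soiled>
t=4 Suck ⇒ <A|clean|soiled>
t=5 Right ⇒ <B|clean|soiled>
t=6 Left ⇒ <A|clean|soiled>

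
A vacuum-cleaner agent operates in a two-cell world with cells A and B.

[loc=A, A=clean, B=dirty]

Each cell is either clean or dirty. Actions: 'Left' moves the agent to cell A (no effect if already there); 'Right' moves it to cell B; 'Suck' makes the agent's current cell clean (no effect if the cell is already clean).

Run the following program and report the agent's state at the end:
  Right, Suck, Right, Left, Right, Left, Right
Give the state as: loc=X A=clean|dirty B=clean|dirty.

loc=B A=clean B=clean

step 1/7 (Right): loc=B A=clean B=dirty
step 2/7 (Suck): loc=B A=clean B=clean
step 3/7 (Right): loc=B A=clean B=clean
step 4/7 (Left): loc=A A=clean B=clean
step 5/7 (Right): loc=B A=clean B=clean
step 6/7 (Left): loc=A A=clean B=clean
step 7/7 (Right): loc=B A=clean B=clean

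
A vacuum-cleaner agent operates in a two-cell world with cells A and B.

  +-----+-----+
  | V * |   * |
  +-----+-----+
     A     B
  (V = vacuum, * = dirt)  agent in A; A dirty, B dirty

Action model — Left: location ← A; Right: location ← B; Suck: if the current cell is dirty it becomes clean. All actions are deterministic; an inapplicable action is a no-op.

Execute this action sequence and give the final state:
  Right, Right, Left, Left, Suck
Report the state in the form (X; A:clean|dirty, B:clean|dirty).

(A; A:clean, B:dirty)

Right (#1): (B; A:dirty, B:dirty)
Right (#2): (B; A:dirty, B:dirty)
Left (#3): (A; A:dirty, B:dirty)
Left (#4): (A; A:dirty, B:dirty)
Suck (#5): (A; A:clean, B:dirty)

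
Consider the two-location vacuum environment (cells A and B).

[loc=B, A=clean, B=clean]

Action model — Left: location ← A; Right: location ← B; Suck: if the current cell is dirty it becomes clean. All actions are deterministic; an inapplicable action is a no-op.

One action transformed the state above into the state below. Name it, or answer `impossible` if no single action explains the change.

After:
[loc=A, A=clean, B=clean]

try  Left: loc=A A=clean B=clean  ← match
try Right: loc=B A=clean B=clean
try  Suck: loc=B A=clean B=clean

Left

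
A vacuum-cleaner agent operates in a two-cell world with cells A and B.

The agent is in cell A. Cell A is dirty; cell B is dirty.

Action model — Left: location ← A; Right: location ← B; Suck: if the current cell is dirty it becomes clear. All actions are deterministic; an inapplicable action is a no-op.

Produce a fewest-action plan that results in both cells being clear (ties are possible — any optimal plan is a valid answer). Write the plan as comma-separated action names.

Suck (#1): (A; A:clear, B:dirty)
Right (#2): (B; A:clear, B:dirty)
Suck (#3): (B; A:clear, B:clear)
min 3: Suck A + move + Suck B

Suck, Right, Suck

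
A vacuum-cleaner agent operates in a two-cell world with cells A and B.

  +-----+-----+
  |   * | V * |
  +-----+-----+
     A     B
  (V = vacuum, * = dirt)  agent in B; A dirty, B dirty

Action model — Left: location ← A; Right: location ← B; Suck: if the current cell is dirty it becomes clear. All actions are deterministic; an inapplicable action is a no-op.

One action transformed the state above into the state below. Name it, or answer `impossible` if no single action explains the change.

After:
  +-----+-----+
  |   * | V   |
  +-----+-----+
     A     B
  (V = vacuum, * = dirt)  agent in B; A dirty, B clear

Suck

try  Left: in A — A dirty, B dirty
try Right: in B — A dirty, B dirty
try  Suck: in B — A dirty, B clear  ← match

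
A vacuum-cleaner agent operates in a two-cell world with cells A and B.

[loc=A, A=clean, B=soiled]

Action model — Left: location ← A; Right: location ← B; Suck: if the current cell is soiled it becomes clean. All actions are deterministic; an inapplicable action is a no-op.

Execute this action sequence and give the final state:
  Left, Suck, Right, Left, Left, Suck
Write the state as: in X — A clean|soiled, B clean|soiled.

t=1 Left ⇒ in A — A clean, B soiled
t=2 Suck ⇒ in A — A clean, B soiled
t=3 Right ⇒ in B — A clean, B soiled
t=4 Left ⇒ in A — A clean, B soiled
t=5 Left ⇒ in A — A clean, B soiled
t=6 Suck ⇒ in A — A clean, B soiled

in A — A clean, B soiled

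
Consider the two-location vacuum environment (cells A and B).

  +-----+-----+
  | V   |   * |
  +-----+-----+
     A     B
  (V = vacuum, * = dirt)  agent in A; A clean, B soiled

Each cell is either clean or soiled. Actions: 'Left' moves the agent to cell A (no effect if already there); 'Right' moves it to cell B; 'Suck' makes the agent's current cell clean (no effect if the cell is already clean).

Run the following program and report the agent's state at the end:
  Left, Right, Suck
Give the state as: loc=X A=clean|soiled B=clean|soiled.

1. Left → loc=A A=clean B=soiled
2. Right → loc=B A=clean B=soiled
3. Suck → loc=B A=clean B=clean

loc=B A=clean B=clean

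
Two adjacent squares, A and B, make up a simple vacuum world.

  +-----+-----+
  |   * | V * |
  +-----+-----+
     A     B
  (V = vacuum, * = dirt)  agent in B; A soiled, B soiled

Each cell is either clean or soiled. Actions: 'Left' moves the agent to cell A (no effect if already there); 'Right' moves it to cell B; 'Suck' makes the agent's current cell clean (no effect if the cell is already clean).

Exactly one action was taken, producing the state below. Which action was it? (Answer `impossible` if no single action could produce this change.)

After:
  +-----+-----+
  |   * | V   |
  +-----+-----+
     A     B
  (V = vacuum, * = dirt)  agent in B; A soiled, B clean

try  Left: loc=A A=soiled B=soiled
try Right: loc=B A=soiled B=soiled
try  Suck: loc=B A=soiled B=clean  ← match

Suck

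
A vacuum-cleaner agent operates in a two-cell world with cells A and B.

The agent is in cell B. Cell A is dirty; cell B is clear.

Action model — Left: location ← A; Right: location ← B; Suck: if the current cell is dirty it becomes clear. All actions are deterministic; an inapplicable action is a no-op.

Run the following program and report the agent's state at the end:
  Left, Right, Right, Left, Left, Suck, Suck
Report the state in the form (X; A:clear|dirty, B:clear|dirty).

Left (#1): (A; A:dirty, B:clear)
Right (#2): (B; A:dirty, B:clear)
Right (#3): (B; A:dirty, B:clear)
Left (#4): (A; A:dirty, B:clear)
Left (#5): (A; A:dirty, B:clear)
Suck (#6): (A; A:clear, B:clear)
Suck (#7): (A; A:clear, B:clear)

(A; A:clear, B:clear)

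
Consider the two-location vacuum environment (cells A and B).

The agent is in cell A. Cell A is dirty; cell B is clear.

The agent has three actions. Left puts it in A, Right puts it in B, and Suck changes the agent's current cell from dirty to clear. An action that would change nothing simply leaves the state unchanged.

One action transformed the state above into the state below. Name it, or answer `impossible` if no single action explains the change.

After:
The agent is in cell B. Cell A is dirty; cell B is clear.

Right

try  Left: (A; A:dirty, B:clear)
try Right: (B; A:dirty, B:clear)  ← match
try  Suck: (A; A:clear, B:clear)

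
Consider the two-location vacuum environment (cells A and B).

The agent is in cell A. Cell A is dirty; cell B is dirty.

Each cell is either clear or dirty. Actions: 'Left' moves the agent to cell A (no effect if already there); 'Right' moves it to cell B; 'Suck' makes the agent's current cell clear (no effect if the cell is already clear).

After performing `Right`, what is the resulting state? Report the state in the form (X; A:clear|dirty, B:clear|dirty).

start: (A; A:dirty, B:dirty)
1) do Right; now (B; A:dirty, B:dirty)

(B; A:dirty, B:dirty)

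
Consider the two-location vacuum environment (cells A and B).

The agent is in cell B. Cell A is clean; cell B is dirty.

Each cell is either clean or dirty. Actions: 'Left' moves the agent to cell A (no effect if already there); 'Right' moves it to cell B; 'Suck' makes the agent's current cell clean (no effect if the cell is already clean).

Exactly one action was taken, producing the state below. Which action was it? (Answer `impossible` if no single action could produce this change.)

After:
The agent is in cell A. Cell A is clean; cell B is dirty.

try  Left: loc=A A=clean B=dirty  ← match
try Right: loc=B A=clean B=dirty
try  Suck: loc=B A=clean B=clean

Left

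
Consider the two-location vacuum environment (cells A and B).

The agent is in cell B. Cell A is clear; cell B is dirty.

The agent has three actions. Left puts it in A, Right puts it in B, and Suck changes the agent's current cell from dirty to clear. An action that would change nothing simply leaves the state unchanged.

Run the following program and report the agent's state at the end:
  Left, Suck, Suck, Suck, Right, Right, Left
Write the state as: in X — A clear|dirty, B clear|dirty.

1) do Left; now in A — A clear, B dirty
2) do Suck; now in A — A clear, B dirty
3) do Suck; now in A — A clear, B dirty
4) do Suck; now in A — A clear, B dirty
5) do Right; now in B — A clear, B dirty
6) do Right; now in B — A clear, B dirty
7) do Left; now in A — A clear, B dirty

in A — A clear, B dirty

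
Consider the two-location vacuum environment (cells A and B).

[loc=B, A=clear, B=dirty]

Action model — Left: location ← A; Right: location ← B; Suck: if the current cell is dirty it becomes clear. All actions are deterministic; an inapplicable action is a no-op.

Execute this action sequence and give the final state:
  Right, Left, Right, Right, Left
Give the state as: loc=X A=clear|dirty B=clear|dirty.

loc=A A=clear B=dirty

1. Right → loc=B A=clear B=dirty
2. Left → loc=A A=clear B=dirty
3. Right → loc=B A=clear B=dirty
4. Right → loc=B A=clear B=dirty
5. Left → loc=A A=clear B=dirty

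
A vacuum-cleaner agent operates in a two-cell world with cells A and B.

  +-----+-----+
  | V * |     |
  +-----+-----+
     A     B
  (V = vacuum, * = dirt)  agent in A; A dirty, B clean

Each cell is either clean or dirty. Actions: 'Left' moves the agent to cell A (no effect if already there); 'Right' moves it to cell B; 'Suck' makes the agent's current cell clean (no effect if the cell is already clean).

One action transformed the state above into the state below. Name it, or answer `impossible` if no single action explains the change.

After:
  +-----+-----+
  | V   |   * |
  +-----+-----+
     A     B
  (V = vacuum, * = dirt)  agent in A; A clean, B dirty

impossible

try  Left: in A — A dirty, B clean
try Right: in B — A dirty, B clean
try  Suck: in A — A clean, B clean
no single action produces the after-state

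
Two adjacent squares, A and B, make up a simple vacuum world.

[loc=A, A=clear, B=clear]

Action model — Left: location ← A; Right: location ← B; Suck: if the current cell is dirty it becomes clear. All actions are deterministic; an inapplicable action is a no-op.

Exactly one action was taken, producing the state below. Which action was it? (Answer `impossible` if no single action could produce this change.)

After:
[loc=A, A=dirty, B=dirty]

try  Left: <A|clear|clear>
try Right: <B|clear|clear>
try  Suck: <A|clear|clear>
no single action produces the after-state

impossible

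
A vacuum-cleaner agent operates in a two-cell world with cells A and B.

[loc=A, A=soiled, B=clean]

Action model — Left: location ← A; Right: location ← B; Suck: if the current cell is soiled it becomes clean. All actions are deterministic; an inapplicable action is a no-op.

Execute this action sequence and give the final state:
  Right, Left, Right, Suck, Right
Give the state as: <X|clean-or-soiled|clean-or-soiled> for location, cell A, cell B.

<B|soiled|clean>

1. Right → <B|soiled|clean>
2. Left → <A|soiled|clean>
3. Right → <B|soiled|clean>
4. Suck → <B|soiled|clean>
5. Right → <B|soiled|clean>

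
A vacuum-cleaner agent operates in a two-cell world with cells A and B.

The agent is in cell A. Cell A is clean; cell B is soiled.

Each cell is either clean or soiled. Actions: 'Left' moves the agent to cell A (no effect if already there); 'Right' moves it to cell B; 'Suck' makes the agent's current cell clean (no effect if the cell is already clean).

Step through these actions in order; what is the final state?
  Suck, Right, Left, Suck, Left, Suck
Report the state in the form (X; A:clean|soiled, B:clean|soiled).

(A; A:clean, B:soiled)

t=1 Suck ⇒ (A; A:clean, B:soiled)
t=2 Right ⇒ (B; A:clean, B:soiled)
t=3 Left ⇒ (A; A:clean, B:soiled)
t=4 Suck ⇒ (A; A:clean, B:soiled)
t=5 Left ⇒ (A; A:clean, B:soiled)
t=6 Suck ⇒ (A; A:clean, B:soiled)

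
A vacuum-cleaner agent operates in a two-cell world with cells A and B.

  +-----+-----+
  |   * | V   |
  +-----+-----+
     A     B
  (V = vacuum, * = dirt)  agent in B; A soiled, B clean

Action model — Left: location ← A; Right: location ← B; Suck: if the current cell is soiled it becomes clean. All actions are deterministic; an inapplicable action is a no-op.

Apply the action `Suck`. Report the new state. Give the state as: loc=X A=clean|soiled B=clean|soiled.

start: loc=B A=soiled B=clean
[1] after Suck: loc=B A=soiled B=clean

loc=B A=soiled B=clean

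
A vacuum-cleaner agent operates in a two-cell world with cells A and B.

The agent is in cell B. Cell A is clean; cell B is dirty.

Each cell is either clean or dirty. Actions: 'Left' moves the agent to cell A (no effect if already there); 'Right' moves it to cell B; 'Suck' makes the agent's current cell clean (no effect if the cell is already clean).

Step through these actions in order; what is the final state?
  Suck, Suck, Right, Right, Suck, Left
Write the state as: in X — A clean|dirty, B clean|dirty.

in A — A clean, B clean

Suck (#1): in B — A clean, B clean
Suck (#2): in B — A clean, B clean
Right (#3): in B — A clean, B clean
Right (#4): in B — A clean, B clean
Suck (#5): in B — A clean, B clean
Left (#6): in A — A clean, B clean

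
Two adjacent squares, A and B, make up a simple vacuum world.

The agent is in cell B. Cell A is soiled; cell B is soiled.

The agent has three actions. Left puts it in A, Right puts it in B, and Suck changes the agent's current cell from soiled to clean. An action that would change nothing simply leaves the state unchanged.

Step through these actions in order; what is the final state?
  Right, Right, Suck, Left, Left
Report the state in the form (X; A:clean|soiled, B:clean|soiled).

(A; A:soiled, B:clean)

1. Right → (B; A:soiled, B:soiled)
2. Right → (B; A:soiled, B:soiled)
3. Suck → (B; A:soiled, B:clean)
4. Left → (A; A:soiled, B:clean)
5. Left → (A; A:soiled, B:clean)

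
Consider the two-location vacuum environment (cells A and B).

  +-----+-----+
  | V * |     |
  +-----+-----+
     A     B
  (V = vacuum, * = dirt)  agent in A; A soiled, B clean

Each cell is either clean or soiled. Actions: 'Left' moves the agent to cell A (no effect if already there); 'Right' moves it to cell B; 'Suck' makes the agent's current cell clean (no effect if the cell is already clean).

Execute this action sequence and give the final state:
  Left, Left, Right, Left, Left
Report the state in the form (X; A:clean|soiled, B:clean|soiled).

1) do Left; now (A; A:soiled, B:clean)
2) do Left; now (A; A:soiled, B:clean)
3) do Right; now (B; A:soiled, B:clean)
4) do Left; now (A; A:soiled, B:clean)
5) do Left; now (A; A:soiled, B:clean)

(A; A:soiled, B:clean)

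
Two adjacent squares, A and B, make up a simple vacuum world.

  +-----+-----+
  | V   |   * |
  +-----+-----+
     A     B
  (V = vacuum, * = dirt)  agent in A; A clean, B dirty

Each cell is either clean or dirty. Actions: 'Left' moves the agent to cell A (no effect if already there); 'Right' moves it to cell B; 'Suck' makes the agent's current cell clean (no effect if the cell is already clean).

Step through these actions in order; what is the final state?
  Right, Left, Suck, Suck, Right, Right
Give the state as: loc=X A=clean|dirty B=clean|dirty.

[1] after Right: loc=B A=clean B=dirty
[2] after Left: loc=A A=clean B=dirty
[3] after Suck: loc=A A=clean B=dirty
[4] after Suck: loc=A A=clean B=dirty
[5] after Right: loc=B A=clean B=dirty
[6] after Right: loc=B A=clean B=dirty

loc=B A=clean B=dirty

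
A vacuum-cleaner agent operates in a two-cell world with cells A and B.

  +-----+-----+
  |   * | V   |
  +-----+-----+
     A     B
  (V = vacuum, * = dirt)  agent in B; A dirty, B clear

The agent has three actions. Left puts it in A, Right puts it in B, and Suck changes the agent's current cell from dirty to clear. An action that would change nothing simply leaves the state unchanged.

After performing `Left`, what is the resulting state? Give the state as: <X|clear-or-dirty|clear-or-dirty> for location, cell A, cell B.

start: <B|dirty|clear>
1) do Left; now <A|dirty|clear>

<A|dirty|clear>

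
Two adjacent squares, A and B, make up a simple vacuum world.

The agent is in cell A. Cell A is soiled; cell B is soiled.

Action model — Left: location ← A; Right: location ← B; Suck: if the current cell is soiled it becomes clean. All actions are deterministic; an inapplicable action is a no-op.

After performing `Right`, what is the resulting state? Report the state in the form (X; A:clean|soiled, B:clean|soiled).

(B; A:soiled, B:soiled)

start: (A; A:soiled, B:soiled)
1. Right → (B; A:soiled, B:soiled)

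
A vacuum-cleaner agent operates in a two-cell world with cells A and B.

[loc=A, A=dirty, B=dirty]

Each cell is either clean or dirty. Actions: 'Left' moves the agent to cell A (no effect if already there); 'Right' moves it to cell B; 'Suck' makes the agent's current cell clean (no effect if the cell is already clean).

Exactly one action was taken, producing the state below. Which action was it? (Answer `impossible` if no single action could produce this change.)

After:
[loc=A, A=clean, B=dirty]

Suck

try  Left: in A — A dirty, B dirty
try Right: in B — A dirty, B dirty
try  Suck: in A — A clean, B dirty  ← match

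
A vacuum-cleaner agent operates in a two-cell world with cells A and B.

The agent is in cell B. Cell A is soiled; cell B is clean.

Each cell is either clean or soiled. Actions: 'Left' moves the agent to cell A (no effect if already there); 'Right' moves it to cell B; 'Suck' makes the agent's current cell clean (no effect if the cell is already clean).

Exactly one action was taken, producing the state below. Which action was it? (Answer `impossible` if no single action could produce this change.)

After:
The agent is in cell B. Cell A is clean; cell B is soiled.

try  Left: (A; A:soiled, B:clean)
try Right: (B; A:soiled, B:clean)
try  Suck: (B; A:soiled, B:clean)
no single action produces the after-state

impossible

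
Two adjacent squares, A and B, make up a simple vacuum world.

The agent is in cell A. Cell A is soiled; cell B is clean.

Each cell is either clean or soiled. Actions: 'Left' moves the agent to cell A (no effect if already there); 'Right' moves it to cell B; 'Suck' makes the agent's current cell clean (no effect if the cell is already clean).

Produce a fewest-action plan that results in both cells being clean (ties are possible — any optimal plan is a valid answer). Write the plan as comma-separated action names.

1) do Suck; now <A|clean|clean>
min 1: A is soiled, one Suck

Suck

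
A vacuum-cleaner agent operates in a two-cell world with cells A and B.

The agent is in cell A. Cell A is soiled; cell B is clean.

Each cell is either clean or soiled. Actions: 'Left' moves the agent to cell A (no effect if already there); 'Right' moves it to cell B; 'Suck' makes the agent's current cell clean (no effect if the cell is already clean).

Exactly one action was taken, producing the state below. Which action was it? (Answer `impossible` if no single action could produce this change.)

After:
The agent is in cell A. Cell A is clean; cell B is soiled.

impossible

try  Left: loc=A A=soiled B=clean
try Right: loc=B A=soiled B=clean
try  Suck: loc=A A=clean B=clean
no single action produces the after-state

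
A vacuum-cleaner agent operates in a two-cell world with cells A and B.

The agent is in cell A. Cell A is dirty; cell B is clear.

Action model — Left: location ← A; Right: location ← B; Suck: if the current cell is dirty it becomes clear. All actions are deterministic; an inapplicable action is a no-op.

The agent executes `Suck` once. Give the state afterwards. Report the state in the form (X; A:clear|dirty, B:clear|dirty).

(A; A:clear, B:clear)

start: (A; A:dirty, B:clear)
[1] after Suck: (A; A:clear, B:clear)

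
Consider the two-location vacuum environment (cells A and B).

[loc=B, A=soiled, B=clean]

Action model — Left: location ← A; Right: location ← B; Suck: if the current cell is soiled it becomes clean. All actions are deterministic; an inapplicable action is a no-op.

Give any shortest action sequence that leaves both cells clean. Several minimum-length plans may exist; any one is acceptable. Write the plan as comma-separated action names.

Left, Suck

1) do Left; now (A; A:soiled, B:clean)
2) do Suck; now (A; A:clean, B:clean)
min 2: go A then Suck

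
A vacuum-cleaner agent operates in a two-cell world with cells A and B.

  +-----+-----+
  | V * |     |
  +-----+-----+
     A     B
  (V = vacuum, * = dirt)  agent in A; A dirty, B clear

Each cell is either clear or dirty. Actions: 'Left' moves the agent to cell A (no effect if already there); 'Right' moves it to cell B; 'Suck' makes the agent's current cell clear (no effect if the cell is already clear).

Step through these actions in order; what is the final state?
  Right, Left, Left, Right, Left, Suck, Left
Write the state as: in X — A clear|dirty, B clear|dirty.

Right (#1): in B — A dirty, B clear
Left (#2): in A — A dirty, B clear
Left (#3): in A — A dirty, B clear
Right (#4): in B — A dirty, B clear
Left (#5): in A — A dirty, B clear
Suck (#6): in A — A clear, B clear
Left (#7): in A — A clear, B clear

in A — A clear, B clear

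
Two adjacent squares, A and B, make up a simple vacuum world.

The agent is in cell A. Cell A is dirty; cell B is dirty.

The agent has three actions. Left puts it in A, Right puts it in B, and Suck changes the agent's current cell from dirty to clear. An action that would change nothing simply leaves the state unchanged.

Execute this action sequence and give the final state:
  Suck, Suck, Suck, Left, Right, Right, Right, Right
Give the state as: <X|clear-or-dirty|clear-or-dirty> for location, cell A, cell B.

Suck (#1): <A|clear|dirty>
Suck (#2): <A|clear|dirty>
Suck (#3): <A|clear|dirty>
Left (#4): <A|clear|dirty>
Right (#5): <B|clear|dirty>
Right (#6): <B|clear|dirty>
Right (#7): <B|clear|dirty>
Right (#8): <B|clear|dirty>

<B|clear|dirty>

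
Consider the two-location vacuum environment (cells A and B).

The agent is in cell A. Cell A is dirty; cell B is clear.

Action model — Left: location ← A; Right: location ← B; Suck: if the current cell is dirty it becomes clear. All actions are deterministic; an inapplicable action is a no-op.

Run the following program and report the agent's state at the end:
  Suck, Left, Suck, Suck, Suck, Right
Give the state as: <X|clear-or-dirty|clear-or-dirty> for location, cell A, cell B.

<B|clear|clear>

Suck (#1): <A|clear|clear>
Left (#2): <A|clear|clear>
Suck (#3): <A|clear|clear>
Suck (#4): <A|clear|clear>
Suck (#5): <A|clear|clear>
Right (#6): <B|clear|clear>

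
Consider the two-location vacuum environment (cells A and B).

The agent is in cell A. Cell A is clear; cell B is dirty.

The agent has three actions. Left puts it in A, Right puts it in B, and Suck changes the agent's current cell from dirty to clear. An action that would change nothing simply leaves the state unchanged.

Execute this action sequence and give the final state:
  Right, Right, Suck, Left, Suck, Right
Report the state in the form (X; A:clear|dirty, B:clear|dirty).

1. Right → (B; A:clear, B:dirty)
2. Right → (B; A:clear, B:dirty)
3. Suck → (B; A:clear, B:clear)
4. Left → (A; A:clear, B:clear)
5. Suck → (A; A:clear, B:clear)
6. Right → (B; A:clear, B:clear)

(B; A:clear, B:clear)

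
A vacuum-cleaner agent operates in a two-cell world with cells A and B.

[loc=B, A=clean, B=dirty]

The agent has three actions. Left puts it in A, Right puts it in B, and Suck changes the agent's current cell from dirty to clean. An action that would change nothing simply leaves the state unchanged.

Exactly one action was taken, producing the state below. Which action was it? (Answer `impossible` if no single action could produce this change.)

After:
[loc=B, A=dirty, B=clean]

impossible

try  Left: <A|clean|dirty>
try Right: <B|clean|dirty>
try  Suck: <B|clean|clean>
no single action produces the after-state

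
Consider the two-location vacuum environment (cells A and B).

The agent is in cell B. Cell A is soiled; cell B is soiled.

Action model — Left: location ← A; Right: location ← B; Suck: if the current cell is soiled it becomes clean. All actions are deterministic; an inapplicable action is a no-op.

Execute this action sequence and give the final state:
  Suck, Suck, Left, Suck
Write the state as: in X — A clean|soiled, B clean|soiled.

in A — A clean, B clean

[1] after Suck: in B — A soiled, B clean
[2] after Suck: in B — A soiled, B clean
[3] after Left: in A — A soiled, B clean
[4] after Suck: in A — A clean, B clean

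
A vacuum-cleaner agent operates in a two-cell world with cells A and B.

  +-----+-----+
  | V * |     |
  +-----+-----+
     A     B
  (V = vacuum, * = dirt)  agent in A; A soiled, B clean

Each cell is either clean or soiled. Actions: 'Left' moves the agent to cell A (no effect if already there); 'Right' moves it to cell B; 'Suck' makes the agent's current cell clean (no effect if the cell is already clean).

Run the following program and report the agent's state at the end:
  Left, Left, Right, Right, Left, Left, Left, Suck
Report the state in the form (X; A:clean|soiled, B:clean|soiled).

(A; A:clean, B:clean)

step 1/8 (Left): (A; A:soiled, B:clean)
step 2/8 (Left): (A; A:soiled, B:clean)
step 3/8 (Right): (B; A:soiled, B:clean)
step 4/8 (Right): (B; A:soiled, B:clean)
step 5/8 (Left): (A; A:soiled, B:clean)
step 6/8 (Left): (A; A:soiled, B:clean)
step 7/8 (Left): (A; A:soiled, B:clean)
step 8/8 (Suck): (A; A:clean, B:clean)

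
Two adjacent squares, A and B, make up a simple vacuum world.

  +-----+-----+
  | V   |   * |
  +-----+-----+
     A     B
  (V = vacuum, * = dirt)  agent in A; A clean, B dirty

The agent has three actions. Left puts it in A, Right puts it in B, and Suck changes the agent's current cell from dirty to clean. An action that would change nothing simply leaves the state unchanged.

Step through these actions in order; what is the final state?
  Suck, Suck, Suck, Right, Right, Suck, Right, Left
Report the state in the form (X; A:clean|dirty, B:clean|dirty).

(A; A:clean, B:clean)

t=1 Suck ⇒ (A; A:clean, B:dirty)
t=2 Suck ⇒ (A; A:clean, B:dirty)
t=3 Suck ⇒ (A; A:clean, B:dirty)
t=4 Right ⇒ (B; A:clean, B:dirty)
t=5 Right ⇒ (B; A:clean, B:dirty)
t=6 Suck ⇒ (B; A:clean, B:clean)
t=7 Right ⇒ (B; A:clean, B:clean)
t=8 Left ⇒ (A; A:clean, B:clean)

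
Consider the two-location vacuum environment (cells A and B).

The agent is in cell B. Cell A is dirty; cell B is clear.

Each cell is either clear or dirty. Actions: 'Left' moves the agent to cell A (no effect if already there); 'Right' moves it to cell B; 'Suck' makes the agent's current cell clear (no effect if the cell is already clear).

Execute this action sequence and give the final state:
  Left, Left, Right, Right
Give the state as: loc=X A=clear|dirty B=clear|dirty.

loc=B A=dirty B=clear

1. Left → loc=A A=dirty B=clear
2. Left → loc=A A=dirty B=clear
3. Right → loc=B A=dirty B=clear
4. Right → loc=B A=dirty B=clear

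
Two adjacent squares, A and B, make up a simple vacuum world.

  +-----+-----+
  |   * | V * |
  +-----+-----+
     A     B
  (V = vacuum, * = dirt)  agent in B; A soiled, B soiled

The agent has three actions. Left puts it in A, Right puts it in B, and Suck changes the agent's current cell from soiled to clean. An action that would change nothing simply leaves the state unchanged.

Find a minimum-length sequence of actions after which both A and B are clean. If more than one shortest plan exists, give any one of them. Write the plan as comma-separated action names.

Suck, Left, Suck

Suck (#1): <B|soiled|clean>
Left (#2): <A|soiled|clean>
Suck (#3): <A|clean|clean>
min 3: Suck B + move + Suck A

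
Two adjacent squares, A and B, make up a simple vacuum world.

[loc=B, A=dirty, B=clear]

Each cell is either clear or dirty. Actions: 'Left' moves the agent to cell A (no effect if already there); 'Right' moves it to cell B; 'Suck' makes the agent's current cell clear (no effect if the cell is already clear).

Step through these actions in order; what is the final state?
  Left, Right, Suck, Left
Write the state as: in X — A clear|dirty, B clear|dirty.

in A — A dirty, B clear

[1] after Left: in A — A dirty, B clear
[2] after Right: in B — A dirty, B clear
[3] after Suck: in B — A dirty, B clear
[4] after Left: in A — A dirty, B clear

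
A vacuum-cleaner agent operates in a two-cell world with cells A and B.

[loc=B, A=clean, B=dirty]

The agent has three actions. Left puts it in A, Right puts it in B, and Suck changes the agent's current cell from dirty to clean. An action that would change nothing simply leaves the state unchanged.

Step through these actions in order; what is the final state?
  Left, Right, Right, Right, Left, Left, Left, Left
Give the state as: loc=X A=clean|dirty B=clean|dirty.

loc=A A=clean B=dirty

Left (#1): loc=A A=clean B=dirty
Right (#2): loc=B A=clean B=dirty
Right (#3): loc=B A=clean B=dirty
Right (#4): loc=B A=clean B=dirty
Left (#5): loc=A A=clean B=dirty
Left (#6): loc=A A=clean B=dirty
Left (#7): loc=A A=clean B=dirty
Left (#8): loc=A A=clean B=dirty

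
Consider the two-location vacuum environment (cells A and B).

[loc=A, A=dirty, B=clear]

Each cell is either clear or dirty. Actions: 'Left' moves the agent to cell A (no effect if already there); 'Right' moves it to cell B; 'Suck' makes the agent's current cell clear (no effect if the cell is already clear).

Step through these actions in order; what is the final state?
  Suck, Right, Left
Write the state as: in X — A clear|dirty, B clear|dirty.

in A — A clear, B clear

1. Suck → in A — A clear, B clear
2. Right → in B — A clear, B clear
3. Left → in A — A clear, B clear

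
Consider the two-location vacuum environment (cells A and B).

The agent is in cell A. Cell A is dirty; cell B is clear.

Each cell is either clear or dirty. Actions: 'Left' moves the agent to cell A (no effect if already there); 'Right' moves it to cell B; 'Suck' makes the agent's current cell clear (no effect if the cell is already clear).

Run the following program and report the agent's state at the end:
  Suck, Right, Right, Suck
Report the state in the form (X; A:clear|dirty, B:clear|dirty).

(B; A:clear, B:clear)

t=1 Suck ⇒ (A; A:clear, B:clear)
t=2 Right ⇒ (B; A:clear, B:clear)
t=3 Right ⇒ (B; A:clear, B:clear)
t=4 Suck ⇒ (B; A:clear, B:clear)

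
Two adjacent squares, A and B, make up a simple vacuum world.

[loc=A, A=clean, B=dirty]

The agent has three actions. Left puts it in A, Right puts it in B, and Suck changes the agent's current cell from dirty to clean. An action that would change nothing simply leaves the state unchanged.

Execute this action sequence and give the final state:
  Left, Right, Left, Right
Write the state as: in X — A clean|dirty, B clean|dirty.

in B — A clean, B dirty

1. Left → in A — A clean, B dirty
2. Right → in B — A clean, B dirty
3. Left → in A — A clean, B dirty
4. Right → in B — A clean, B dirty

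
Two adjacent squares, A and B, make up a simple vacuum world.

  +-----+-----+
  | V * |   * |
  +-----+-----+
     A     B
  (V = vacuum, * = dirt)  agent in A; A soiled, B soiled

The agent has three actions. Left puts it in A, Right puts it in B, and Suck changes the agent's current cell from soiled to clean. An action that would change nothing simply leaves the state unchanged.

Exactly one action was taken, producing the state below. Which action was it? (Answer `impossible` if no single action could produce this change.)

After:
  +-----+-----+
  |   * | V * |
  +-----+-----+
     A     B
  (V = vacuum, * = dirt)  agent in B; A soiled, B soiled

try  Left: (A; A:soiled, B:soiled)
try Right: (B; A:soiled, B:soiled)  ← match
try  Suck: (A; A:clean, B:soiled)

Right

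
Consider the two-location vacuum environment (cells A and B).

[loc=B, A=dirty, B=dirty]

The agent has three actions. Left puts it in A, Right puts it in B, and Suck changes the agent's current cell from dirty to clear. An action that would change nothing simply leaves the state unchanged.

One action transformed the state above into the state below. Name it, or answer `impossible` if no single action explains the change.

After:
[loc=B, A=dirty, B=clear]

Suck

try  Left: in A — A dirty, B dirty
try Right: in B — A dirty, B dirty
try  Suck: in B — A dirty, B clear  ← match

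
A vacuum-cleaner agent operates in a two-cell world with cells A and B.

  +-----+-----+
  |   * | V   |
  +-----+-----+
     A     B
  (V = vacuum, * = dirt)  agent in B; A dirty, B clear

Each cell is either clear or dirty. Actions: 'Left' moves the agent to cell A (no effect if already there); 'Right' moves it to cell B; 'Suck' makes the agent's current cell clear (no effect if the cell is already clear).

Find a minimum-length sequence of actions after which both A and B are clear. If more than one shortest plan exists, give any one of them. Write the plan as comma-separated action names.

step 1/2 (Left): in A — A dirty, B clear
step 2/2 (Suck): in A — A clear, B clear
min 2: go A then Suck

Left, Suck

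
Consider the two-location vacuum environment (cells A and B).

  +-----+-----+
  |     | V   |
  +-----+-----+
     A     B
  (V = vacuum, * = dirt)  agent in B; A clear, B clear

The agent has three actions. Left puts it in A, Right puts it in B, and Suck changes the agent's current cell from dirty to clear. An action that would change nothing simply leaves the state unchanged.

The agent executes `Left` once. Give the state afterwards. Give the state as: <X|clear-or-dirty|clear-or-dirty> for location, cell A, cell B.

<A|clear|clear>

start: <B|clear|clear>
1. Left → <A|clear|clear>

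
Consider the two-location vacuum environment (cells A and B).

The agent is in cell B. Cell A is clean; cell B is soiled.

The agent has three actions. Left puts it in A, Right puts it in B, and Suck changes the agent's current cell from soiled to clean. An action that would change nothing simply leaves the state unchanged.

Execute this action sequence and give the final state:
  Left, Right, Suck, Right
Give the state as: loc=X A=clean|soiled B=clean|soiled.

loc=B A=clean B=clean

Left (#1): loc=A A=clean B=soiled
Right (#2): loc=B A=clean B=soiled
Suck (#3): loc=B A=clean B=clean
Right (#4): loc=B A=clean B=clean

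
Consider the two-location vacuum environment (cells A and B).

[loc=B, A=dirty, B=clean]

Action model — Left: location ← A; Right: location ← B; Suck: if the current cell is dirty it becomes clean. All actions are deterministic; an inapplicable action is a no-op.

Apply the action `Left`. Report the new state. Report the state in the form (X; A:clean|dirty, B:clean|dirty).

start: (B; A:dirty, B:clean)
t=1 Left ⇒ (A; A:dirty, B:clean)

(A; A:dirty, B:clean)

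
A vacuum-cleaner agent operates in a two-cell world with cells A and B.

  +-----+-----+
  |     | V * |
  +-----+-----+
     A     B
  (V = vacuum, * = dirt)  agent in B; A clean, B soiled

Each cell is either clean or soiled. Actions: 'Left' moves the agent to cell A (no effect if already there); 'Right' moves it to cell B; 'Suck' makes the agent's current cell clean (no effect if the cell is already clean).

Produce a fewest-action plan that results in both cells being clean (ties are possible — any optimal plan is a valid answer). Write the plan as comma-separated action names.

Suck

1) do Suck; now <B|clean|clean>
min 1: B is soiled, one Suck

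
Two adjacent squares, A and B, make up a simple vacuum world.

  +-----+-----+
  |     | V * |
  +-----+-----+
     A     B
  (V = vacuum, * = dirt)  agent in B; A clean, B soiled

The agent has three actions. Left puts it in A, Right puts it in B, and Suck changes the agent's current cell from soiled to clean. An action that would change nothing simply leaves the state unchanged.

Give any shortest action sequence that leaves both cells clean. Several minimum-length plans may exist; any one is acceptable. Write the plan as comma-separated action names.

Suck

1) do Suck; now <B|clean|clean>
min 1: B is soiled, one Suck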